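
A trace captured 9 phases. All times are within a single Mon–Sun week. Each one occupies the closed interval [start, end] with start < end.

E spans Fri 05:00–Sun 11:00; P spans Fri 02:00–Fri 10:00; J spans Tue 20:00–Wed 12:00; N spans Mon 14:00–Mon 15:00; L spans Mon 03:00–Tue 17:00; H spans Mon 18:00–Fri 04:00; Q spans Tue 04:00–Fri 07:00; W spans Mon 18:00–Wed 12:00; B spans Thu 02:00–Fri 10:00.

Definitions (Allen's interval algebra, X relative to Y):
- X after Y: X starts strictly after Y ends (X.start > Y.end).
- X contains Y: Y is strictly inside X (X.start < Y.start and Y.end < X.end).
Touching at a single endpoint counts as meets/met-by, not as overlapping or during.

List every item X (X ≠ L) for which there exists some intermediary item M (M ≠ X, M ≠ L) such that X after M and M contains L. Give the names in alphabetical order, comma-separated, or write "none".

none

Target L = [Mon 03:00, Tue 17:00].
Intermediaries M with M contains L: none.
Union: none.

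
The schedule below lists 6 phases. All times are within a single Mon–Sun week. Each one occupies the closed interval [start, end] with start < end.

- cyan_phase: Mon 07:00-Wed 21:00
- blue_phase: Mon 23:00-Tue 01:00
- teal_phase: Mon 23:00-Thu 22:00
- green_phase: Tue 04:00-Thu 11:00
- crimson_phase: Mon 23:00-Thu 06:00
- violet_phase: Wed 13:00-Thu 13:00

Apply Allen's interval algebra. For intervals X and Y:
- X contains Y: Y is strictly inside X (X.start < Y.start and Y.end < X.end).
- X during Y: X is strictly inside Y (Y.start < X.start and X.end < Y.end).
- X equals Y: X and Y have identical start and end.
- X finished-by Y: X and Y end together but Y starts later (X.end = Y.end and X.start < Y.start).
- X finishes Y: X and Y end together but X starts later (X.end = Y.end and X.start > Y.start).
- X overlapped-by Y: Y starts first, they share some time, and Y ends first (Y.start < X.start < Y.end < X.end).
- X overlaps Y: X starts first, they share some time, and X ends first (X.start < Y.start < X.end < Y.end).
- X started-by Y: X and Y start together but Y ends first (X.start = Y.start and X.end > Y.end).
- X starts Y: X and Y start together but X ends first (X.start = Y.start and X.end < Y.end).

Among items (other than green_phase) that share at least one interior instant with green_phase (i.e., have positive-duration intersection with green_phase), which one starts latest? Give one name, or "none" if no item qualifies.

violet_phase

Target green_phase = [Tue 04:00, Thu 11:00].
blue_phase [Mon 23:00, Tue 01:00] → before → excluded.
crimson_phase [Mon 23:00, Thu 06:00] → overlaps → candidate.
cyan_phase [Mon 07:00, Wed 21:00] → overlaps → candidate.
teal_phase [Mon 23:00, Thu 22:00] → contains → candidate.
violet_phase [Wed 13:00, Thu 13:00] → overlapped-by → candidate.
Among candidates, latest start is Wed 13:00 → violet_phase.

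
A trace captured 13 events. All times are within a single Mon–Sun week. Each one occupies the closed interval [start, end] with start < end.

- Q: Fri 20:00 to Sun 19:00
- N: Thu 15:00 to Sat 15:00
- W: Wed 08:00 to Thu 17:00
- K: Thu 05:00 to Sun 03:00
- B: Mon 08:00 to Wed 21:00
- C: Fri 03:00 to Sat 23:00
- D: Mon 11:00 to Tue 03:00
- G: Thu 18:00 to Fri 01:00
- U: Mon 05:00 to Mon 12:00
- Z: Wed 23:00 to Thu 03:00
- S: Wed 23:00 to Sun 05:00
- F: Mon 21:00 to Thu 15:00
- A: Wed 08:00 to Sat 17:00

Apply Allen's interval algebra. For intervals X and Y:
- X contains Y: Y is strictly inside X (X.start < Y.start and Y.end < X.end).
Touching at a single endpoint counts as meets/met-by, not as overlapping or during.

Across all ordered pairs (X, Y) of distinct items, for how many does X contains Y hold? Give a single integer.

Checking all 156 ordered pairs for relation 'contains'; matching pairs in alphabetical order:
(A, G): A contains G ✓
(A, N): A contains N ✓
(A, Z): A contains Z ✓
(B, D): B contains D ✓
(F, Z): F contains Z ✓
(K, C): K contains C ✓
(K, G): K contains G ✓
(K, N): K contains N ✓
(N, G): N contains G ✓
(S, C): S contains C ✓
(S, G): S contains G ✓
(S, K): S contains K ✓
(S, N): S contains N ✓
(W, Z): W contains Z ✓
Count: 14.

14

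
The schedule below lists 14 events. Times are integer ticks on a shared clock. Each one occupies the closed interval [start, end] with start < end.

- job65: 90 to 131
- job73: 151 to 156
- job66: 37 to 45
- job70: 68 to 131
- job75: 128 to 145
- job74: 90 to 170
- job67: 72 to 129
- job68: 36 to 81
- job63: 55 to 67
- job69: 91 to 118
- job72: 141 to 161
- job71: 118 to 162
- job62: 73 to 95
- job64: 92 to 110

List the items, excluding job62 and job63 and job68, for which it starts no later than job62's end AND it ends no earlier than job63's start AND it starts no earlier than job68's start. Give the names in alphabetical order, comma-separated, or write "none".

job64, job65, job67, job69, job70, job74

Conditions: its start is no later than job62's end (X.start <= 95) AND its end is no earlier than job63's start (X.end >= 55) AND its start is no earlier than job68's start (X.start >= 36).
job64: start 92 <= 95? ✓; end 110 >= 55? ✓; start 92 >= 36? ✓ → yes.
job65: start 90 <= 95? ✓; end 131 >= 55? ✓; start 90 >= 36? ✓ → yes.
job66: start 37 <= 95? ✓; end 45 >= 55? ✗; start 37 >= 36? ✓ → no.
job67: start 72 <= 95? ✓; end 129 >= 55? ✓; start 72 >= 36? ✓ → yes.
job69: start 91 <= 95? ✓; end 118 >= 55? ✓; start 91 >= 36? ✓ → yes.
job70: start 68 <= 95? ✓; end 131 >= 55? ✓; start 68 >= 36? ✓ → yes.
job71: start 118 <= 95? ✗; end 162 >= 55? ✓; start 118 >= 36? ✓ → no.
job72: start 141 <= 95? ✗; end 161 >= 55? ✓; start 141 >= 36? ✓ → no.
job73: start 151 <= 95? ✗; end 156 >= 55? ✓; start 151 >= 36? ✓ → no.
job74: start 90 <= 95? ✓; end 170 >= 55? ✓; start 90 >= 36? ✓ → yes.
job75: start 128 <= 95? ✗; end 145 >= 55? ✓; start 128 >= 36? ✓ → no.
Result: job64, job65, job67, job69, job70, job74.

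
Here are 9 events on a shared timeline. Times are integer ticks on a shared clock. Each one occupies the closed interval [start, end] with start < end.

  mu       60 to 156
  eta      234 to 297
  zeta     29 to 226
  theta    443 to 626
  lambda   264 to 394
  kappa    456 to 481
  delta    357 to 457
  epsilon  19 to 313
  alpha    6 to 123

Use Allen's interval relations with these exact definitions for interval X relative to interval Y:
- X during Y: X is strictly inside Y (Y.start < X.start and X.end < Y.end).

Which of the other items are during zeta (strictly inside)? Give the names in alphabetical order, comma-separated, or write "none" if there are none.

Target zeta = [29, 226].
alpha [6, 123] → overlaps → no.
delta [357, 457] → after → no.
epsilon [19, 313] → contains → no.
eta [234, 297] → after → no.
kappa [456, 481] → after → no.
lambda [264, 394] → after → no.
mu [60, 156] → during → yes.
theta [443, 626] → after → no.
Result: mu.

mu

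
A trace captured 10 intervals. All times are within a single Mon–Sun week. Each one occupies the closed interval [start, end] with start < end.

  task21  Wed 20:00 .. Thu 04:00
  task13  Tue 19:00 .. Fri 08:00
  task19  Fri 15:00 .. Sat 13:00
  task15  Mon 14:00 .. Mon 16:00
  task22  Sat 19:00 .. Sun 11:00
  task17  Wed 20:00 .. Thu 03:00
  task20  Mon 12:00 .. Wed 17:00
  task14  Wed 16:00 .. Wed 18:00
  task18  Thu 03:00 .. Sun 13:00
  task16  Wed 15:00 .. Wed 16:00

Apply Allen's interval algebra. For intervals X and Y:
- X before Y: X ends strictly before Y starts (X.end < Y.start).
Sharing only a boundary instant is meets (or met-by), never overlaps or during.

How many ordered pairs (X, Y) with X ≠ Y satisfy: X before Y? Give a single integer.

Checking all 90 ordered pairs for relation 'before'; matching pairs in alphabetical order:
(task13, task19): task13 before task19 ✓
(task13, task22): task13 before task22 ✓
(task14, task17): task14 before task17 ✓
(task14, task18): task14 before task18 ✓
(task14, task19): task14 before task19 ✓
(task14, task21): task14 before task21 ✓
(task14, task22): task14 before task22 ✓
(task15, task13): task15 before task13 ✓
(task15, task14): task15 before task14 ✓
(task15, task16): task15 before task16 ✓
(task15, task17): task15 before task17 ✓
(task15, task18): task15 before task18 ✓
(task15, task19): task15 before task19 ✓
(task15, task21): task15 before task21 ✓
(task15, task22): task15 before task22 ✓
(task16, task17): task16 before task17 ✓
(task16, task18): task16 before task18 ✓
(task16, task19): task16 before task19 ✓
(task16, task21): task16 before task21 ✓
(task16, task22): task16 before task22 ✓
(task17, task19): task17 before task19 ✓
(task17, task22): task17 before task22 ✓
(task19, task22): task19 before task22 ✓
(task20, task17): task20 before task17 ✓
... plus 6 further pairs not listed.
Count: 30.

30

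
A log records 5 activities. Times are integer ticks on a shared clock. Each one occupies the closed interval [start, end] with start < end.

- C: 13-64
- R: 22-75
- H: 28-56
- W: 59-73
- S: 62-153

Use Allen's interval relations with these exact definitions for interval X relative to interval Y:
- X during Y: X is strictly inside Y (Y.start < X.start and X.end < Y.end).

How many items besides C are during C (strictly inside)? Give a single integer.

1

Target C = [13, 64].
H [28, 56] → during → counts.
R [22, 75] → overlapped-by → no.
S [62, 153] → overlapped-by → no.
W [59, 73] → overlapped-by → no.
Total: 1.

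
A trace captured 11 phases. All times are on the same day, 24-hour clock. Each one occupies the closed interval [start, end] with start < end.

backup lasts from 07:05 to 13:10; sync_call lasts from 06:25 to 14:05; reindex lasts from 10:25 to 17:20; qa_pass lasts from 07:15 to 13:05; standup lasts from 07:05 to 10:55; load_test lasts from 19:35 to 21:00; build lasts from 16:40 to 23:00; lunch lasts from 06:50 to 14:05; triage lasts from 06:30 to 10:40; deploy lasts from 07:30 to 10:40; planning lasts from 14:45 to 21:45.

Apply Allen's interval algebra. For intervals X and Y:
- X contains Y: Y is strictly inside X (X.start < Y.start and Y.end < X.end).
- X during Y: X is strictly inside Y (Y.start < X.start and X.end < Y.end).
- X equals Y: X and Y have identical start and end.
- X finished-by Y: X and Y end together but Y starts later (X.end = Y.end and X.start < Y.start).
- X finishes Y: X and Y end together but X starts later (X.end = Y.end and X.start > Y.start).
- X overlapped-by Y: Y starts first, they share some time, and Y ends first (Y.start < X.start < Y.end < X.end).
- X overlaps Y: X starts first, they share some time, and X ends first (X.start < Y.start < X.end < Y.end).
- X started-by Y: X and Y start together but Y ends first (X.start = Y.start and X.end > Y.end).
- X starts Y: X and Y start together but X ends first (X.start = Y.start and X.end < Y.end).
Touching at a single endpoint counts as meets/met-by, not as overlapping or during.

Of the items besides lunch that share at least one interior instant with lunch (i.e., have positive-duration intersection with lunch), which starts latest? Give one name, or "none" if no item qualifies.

Target lunch = [06:50, 14:05].
backup [07:05, 13:10] → during → candidate.
build [16:40, 23:00] → after → excluded.
deploy [07:30, 10:40] → during → candidate.
load_test [19:35, 21:00] → after → excluded.
planning [14:45, 21:45] → after → excluded.
qa_pass [07:15, 13:05] → during → candidate.
reindex [10:25, 17:20] → overlapped-by → candidate.
standup [07:05, 10:55] → during → candidate.
sync_call [06:25, 14:05] → finished-by → candidate.
triage [06:30, 10:40] → overlaps → candidate.
Among candidates, latest start is 10:25 → reindex.

reindex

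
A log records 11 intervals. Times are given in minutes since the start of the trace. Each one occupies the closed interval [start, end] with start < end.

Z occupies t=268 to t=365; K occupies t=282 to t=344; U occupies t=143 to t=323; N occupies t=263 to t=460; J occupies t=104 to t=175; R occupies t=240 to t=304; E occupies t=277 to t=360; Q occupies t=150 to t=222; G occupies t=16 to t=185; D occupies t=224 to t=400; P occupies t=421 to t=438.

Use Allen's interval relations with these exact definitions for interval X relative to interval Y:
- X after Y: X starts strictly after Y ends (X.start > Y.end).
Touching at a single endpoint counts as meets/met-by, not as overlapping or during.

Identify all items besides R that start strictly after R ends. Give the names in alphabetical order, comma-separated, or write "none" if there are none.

P

Target R = [t=240, t=304].
D [t=224, t=400] → contains → no.
E [t=277, t=360] → overlapped-by → no.
G [t=16, t=185] → before → no.
J [t=104, t=175] → before → no.
K [t=282, t=344] → overlapped-by → no.
N [t=263, t=460] → overlapped-by → no.
P [t=421, t=438] → after → yes.
Q [t=150, t=222] → before → no.
U [t=143, t=323] → contains → no.
Z [t=268, t=365] → overlapped-by → no.
Result: P.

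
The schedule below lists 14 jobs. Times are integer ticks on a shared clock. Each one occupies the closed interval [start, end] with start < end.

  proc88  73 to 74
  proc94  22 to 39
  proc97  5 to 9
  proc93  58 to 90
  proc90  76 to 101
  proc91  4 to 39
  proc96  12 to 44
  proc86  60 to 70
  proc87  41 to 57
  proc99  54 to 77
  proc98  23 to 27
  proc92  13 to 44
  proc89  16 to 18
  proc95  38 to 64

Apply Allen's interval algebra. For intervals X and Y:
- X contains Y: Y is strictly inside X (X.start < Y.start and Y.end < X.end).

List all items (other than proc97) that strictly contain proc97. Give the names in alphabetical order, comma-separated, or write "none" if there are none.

Target proc97 = [5, 9].
proc86 [60, 70] → after → no.
proc87 [41, 57] → after → no.
proc88 [73, 74] → after → no.
proc89 [16, 18] → after → no.
proc90 [76, 101] → after → no.
proc91 [4, 39] → contains → yes.
proc92 [13, 44] → after → no.
proc93 [58, 90] → after → no.
proc94 [22, 39] → after → no.
proc95 [38, 64] → after → no.
proc96 [12, 44] → after → no.
proc98 [23, 27] → after → no.
proc99 [54, 77] → after → no.
Result: proc91.

proc91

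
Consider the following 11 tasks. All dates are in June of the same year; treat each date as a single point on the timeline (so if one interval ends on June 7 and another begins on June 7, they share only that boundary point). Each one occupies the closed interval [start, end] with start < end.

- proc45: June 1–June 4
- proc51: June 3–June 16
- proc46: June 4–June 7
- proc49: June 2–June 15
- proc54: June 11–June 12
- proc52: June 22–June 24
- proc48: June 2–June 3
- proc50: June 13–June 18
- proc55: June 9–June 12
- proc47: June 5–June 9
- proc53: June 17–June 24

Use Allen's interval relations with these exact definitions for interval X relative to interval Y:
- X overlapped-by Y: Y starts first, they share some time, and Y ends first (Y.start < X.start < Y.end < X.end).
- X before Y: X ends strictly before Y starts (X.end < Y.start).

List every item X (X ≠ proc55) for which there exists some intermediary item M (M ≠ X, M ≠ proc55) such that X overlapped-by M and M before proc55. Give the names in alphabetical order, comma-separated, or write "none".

proc47, proc49, proc51

Target proc55 = [June 9, June 12].
Intermediaries M with M before proc55: proc45, proc46, proc48.
Via proc45 — items with X overlapped-by proc45: proc49, proc51.
Via proc46 — items with X overlapped-by proc46: proc47.
Via proc48 — items with X overlapped-by proc48: none.
Union: proc47, proc49, proc51.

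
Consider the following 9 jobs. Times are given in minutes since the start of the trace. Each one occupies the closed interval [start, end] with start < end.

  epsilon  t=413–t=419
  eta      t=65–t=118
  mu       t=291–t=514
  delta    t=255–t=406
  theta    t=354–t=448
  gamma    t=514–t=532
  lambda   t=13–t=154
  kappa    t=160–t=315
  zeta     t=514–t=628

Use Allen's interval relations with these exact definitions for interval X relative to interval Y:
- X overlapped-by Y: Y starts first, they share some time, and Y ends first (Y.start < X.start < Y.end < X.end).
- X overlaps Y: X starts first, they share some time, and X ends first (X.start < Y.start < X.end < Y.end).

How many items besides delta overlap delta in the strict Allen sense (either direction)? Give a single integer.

3

Target delta = [t=255, t=406].
epsilon [t=413, t=419] → after → no.
eta [t=65, t=118] → before → no.
gamma [t=514, t=532] → after → no.
kappa [t=160, t=315] → overlaps → counts.
lambda [t=13, t=154] → before → no.
mu [t=291, t=514] → overlapped-by → counts.
theta [t=354, t=448] → overlapped-by → counts.
zeta [t=514, t=628] → after → no.
Total: 3.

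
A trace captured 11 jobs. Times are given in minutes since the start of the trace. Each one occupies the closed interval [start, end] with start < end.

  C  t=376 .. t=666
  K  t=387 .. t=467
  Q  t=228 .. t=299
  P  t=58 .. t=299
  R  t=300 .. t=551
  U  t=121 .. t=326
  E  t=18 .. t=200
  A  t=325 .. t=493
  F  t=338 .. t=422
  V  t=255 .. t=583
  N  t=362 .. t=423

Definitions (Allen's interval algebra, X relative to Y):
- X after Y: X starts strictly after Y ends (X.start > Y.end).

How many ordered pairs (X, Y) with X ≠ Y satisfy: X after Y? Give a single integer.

24

Checking all 110 ordered pairs for relation 'after'; matching pairs in alphabetical order:
(A, E): A after E ✓
(A, P): A after P ✓
(A, Q): A after Q ✓
(C, E): C after E ✓
(C, P): C after P ✓
(C, Q): C after Q ✓
(C, U): C after U ✓
(F, E): F after E ✓
(F, P): F after P ✓
(F, Q): F after Q ✓
(F, U): F after U ✓
(K, E): K after E ✓
(K, P): K after P ✓
(K, Q): K after Q ✓
(K, U): K after U ✓
(N, E): N after E ✓
(N, P): N after P ✓
(N, Q): N after Q ✓
(N, U): N after U ✓
(Q, E): Q after E ✓
(R, E): R after E ✓
(R, P): R after P ✓
(R, Q): R after Q ✓
(V, E): V after E ✓
Count: 24.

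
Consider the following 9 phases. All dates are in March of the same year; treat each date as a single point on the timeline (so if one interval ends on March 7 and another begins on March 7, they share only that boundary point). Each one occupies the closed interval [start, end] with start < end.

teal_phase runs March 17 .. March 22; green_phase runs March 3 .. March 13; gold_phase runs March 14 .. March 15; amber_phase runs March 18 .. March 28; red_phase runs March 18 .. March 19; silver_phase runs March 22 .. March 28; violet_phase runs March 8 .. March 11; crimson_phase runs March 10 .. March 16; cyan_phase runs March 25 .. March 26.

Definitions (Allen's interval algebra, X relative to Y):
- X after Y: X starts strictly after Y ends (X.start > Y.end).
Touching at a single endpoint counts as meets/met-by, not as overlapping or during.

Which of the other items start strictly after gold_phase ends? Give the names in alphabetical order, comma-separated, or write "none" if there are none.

Target gold_phase = [March 14, March 15].
amber_phase [March 18, March 28] → after → yes.
crimson_phase [March 10, March 16] → contains → no.
cyan_phase [March 25, March 26] → after → yes.
green_phase [March 3, March 13] → before → no.
red_phase [March 18, March 19] → after → yes.
silver_phase [March 22, March 28] → after → yes.
teal_phase [March 17, March 22] → after → yes.
violet_phase [March 8, March 11] → before → no.
Result: amber_phase, cyan_phase, red_phase, silver_phase, teal_phase.

amber_phase, cyan_phase, red_phase, silver_phase, teal_phase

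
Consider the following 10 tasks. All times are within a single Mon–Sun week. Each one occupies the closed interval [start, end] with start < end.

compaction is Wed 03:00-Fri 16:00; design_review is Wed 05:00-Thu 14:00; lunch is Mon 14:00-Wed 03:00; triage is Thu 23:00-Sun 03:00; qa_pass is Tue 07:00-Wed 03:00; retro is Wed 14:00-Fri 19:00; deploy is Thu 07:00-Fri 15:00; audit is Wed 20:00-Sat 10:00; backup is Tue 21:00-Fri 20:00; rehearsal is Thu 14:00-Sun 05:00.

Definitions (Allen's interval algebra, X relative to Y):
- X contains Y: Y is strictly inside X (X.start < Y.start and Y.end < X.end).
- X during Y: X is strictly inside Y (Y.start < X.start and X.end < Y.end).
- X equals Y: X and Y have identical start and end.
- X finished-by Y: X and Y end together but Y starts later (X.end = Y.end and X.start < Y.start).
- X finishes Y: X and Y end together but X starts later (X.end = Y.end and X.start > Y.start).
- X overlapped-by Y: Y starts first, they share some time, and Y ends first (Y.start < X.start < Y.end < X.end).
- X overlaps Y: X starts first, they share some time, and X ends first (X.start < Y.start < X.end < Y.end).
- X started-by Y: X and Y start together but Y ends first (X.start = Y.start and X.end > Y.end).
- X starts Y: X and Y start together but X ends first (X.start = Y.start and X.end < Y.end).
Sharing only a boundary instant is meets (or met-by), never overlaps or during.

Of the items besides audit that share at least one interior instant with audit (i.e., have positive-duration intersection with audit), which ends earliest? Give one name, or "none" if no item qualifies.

Target audit = [Wed 20:00, Sat 10:00].
backup [Tue 21:00, Fri 20:00] → overlaps → candidate.
compaction [Wed 03:00, Fri 16:00] → overlaps → candidate.
deploy [Thu 07:00, Fri 15:00] → during → candidate.
design_review [Wed 05:00, Thu 14:00] → overlaps → candidate.
lunch [Mon 14:00, Wed 03:00] → before → excluded.
qa_pass [Tue 07:00, Wed 03:00] → before → excluded.
rehearsal [Thu 14:00, Sun 05:00] → overlapped-by → candidate.
retro [Wed 14:00, Fri 19:00] → overlaps → candidate.
triage [Thu 23:00, Sun 03:00] → overlapped-by → candidate.
Among candidates, earliest end is Thu 14:00 → design_review.

design_review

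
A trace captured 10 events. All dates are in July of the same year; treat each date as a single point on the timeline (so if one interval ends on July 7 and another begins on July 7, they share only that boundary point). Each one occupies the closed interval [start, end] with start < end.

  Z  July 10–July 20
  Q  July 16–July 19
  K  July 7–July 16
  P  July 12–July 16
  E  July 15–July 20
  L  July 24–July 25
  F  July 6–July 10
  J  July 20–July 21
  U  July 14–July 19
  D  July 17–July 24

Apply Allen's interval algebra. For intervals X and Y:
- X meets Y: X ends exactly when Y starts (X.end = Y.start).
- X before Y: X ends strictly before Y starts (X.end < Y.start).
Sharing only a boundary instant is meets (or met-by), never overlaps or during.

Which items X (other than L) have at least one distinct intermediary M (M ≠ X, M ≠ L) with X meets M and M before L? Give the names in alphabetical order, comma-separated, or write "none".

E, F, K, P, Z

Target L = [July 24, July 25].
Intermediaries M with M before L: E, F, J, K, P, Q, U, Z.
Via E — items with X meets E: none.
Via F — items with X meets F: none.
Via J — items with X meets J: E, Z.
Via K — items with X meets K: none.
Via P — items with X meets P: none.
Via Q — items with X meets Q: K, P.
Via U — items with X meets U: none.
Via Z — items with X meets Z: F.
Union: E, F, K, P, Z.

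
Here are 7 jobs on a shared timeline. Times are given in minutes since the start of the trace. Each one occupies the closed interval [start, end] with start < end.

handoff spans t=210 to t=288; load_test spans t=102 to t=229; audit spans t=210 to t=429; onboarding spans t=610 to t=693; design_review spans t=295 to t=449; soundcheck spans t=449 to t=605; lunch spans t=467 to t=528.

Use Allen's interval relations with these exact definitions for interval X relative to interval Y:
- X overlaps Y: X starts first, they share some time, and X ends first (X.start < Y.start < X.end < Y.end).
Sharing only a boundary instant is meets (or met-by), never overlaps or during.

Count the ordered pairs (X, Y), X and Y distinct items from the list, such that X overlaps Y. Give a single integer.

Checking all 42 ordered pairs for relation 'overlaps'; matching pairs in alphabetical order:
(audit, design_review): audit overlaps design_review ✓
(load_test, audit): load_test overlaps audit ✓
(load_test, handoff): load_test overlaps handoff ✓
Count: 3.

3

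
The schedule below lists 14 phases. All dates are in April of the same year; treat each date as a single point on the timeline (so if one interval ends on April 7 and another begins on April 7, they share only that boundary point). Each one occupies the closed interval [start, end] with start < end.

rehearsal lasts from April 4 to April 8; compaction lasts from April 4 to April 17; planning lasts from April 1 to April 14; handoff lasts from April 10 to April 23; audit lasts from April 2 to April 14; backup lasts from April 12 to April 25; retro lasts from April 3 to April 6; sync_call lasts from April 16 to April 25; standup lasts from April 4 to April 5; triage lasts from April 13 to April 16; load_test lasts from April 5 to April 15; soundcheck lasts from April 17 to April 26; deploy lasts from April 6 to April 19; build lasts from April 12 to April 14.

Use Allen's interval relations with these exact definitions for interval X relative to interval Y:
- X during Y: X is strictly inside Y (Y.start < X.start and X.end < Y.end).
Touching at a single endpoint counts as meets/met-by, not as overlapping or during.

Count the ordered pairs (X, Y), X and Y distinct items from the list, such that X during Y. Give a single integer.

16

Checking all 182 ordered pairs for relation 'during'; matching pairs in alphabetical order:
(build, compaction): build during compaction ✓
(build, deploy): build during deploy ✓
(build, handoff): build during handoff ✓
(build, load_test): build during load_test ✓
(load_test, compaction): load_test during compaction ✓
(rehearsal, audit): rehearsal during audit ✓
(rehearsal, planning): rehearsal during planning ✓
(retro, audit): retro during audit ✓
(retro, planning): retro during planning ✓
(standup, audit): standup during audit ✓
(standup, planning): standup during planning ✓
(standup, retro): standup during retro ✓
(triage, backup): triage during backup ✓
(triage, compaction): triage during compaction ✓
(triage, deploy): triage during deploy ✓
(triage, handoff): triage during handoff ✓
Count: 16.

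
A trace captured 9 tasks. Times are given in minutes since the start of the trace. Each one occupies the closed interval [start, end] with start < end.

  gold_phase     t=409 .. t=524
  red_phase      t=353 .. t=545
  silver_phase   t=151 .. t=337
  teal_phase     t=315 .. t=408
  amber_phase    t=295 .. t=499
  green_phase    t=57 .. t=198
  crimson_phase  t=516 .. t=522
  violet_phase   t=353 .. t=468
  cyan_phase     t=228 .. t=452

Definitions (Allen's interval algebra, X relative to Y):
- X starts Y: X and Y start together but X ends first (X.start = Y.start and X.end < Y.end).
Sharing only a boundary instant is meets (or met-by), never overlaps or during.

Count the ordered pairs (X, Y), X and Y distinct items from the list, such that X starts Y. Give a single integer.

1

Checking all 72 ordered pairs for relation 'starts'; matching pairs in alphabetical order:
(violet_phase, red_phase): violet_phase starts red_phase ✓
Count: 1.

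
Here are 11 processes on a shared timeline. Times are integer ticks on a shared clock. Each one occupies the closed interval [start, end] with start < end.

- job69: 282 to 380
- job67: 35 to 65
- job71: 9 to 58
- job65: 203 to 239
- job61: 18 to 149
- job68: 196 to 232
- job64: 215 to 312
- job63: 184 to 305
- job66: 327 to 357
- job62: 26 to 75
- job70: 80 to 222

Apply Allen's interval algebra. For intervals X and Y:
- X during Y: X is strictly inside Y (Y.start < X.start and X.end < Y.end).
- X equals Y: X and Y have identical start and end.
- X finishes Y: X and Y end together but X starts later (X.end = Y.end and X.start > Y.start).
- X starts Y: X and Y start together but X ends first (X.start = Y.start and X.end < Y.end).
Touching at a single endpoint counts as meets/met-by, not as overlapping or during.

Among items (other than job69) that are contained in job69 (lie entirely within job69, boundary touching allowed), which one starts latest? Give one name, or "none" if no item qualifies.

Target job69 = [282, 380].
job61 [18, 149] → before → excluded.
job62 [26, 75] → before → excluded.
job63 [184, 305] → overlaps → excluded.
job64 [215, 312] → overlaps → excluded.
job65 [203, 239] → before → excluded.
job66 [327, 357] → during → candidate.
job67 [35, 65] → before → excluded.
job68 [196, 232] → before → excluded.
job70 [80, 222] → before → excluded.
job71 [9, 58] → before → excluded.
Among candidates, latest start is 327 → job66.

job66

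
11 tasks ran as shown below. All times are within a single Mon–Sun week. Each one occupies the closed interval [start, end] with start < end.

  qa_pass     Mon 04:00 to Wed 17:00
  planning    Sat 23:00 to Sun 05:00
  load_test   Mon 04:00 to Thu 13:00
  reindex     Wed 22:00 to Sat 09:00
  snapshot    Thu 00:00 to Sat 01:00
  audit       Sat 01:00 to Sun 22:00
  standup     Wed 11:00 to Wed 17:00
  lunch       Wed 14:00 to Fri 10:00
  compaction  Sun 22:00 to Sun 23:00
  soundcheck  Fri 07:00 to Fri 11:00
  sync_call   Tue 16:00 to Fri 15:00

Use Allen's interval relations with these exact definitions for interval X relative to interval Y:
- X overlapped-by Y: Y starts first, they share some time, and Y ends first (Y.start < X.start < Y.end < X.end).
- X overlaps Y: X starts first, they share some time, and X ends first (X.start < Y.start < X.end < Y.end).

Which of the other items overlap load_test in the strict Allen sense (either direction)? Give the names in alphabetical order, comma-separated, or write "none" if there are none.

lunch, reindex, snapshot, sync_call

Target load_test = [Mon 04:00, Thu 13:00].
audit [Sat 01:00, Sun 22:00] → after → no.
compaction [Sun 22:00, Sun 23:00] → after → no.
lunch [Wed 14:00, Fri 10:00] → overlapped-by → yes.
planning [Sat 23:00, Sun 05:00] → after → no.
qa_pass [Mon 04:00, Wed 17:00] → starts → no.
reindex [Wed 22:00, Sat 09:00] → overlapped-by → yes.
snapshot [Thu 00:00, Sat 01:00] → overlapped-by → yes.
soundcheck [Fri 07:00, Fri 11:00] → after → no.
standup [Wed 11:00, Wed 17:00] → during → no.
sync_call [Tue 16:00, Fri 15:00] → overlapped-by → yes.
Result: lunch, reindex, snapshot, sync_call.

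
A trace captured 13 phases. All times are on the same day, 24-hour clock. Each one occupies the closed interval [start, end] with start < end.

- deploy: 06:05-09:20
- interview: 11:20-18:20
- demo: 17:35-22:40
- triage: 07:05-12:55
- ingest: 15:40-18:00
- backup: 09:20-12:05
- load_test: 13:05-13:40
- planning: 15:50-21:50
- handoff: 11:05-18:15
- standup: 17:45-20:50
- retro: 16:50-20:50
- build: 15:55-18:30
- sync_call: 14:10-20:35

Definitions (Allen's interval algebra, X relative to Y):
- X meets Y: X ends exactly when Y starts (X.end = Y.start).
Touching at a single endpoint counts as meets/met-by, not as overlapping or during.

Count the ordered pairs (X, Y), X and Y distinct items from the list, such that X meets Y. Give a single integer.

Checking all 156 ordered pairs for relation 'meets'; matching pairs in alphabetical order:
(deploy, backup): deploy meets backup ✓
Count: 1.

1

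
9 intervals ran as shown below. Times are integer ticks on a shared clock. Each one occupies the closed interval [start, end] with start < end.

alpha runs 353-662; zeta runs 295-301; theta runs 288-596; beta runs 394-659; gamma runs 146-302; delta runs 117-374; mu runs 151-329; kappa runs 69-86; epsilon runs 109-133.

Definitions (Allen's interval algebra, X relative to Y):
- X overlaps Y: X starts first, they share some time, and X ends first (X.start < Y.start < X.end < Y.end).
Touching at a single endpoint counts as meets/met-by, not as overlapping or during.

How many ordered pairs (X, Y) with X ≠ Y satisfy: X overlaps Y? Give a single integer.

Checking all 72 ordered pairs for relation 'overlaps'; matching pairs in alphabetical order:
(delta, alpha): delta overlaps alpha ✓
(delta, theta): delta overlaps theta ✓
(epsilon, delta): epsilon overlaps delta ✓
(gamma, mu): gamma overlaps mu ✓
(gamma, theta): gamma overlaps theta ✓
(mu, theta): mu overlaps theta ✓
(theta, alpha): theta overlaps alpha ✓
(theta, beta): theta overlaps beta ✓
Count: 8.

8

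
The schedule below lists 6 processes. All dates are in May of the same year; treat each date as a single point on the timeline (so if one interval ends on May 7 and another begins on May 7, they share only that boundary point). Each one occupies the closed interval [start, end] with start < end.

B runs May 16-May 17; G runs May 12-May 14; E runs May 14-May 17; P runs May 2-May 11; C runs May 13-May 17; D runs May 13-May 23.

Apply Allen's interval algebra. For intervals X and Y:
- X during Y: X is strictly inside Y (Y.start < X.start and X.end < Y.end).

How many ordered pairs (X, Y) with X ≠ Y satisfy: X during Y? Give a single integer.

Checking all 30 ordered pairs for relation 'during'; matching pairs in alphabetical order:
(B, D): B during D ✓
(E, D): E during D ✓
Count: 2.

2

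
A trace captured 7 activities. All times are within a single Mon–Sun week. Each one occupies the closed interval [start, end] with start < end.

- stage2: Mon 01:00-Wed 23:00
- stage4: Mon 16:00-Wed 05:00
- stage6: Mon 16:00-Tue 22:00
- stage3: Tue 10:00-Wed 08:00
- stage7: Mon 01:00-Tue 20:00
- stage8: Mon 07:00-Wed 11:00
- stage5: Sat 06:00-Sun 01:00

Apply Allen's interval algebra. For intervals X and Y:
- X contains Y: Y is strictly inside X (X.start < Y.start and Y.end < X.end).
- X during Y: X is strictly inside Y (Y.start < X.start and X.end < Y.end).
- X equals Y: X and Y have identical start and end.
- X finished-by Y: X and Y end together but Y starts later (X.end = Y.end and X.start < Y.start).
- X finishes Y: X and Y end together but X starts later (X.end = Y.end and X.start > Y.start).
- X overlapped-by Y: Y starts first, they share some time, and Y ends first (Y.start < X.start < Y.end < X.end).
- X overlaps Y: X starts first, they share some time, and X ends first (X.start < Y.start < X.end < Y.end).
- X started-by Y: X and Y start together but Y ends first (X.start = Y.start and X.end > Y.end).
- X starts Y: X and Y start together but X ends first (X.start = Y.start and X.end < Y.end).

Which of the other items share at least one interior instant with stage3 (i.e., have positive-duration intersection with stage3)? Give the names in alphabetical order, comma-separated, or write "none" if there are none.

stage2, stage4, stage6, stage7, stage8

Target stage3 = [Tue 10:00, Wed 08:00].
stage2 [Mon 01:00, Wed 23:00] → contains → yes.
stage4 [Mon 16:00, Wed 05:00] → overlaps → yes.
stage5 [Sat 06:00, Sun 01:00] → after → no.
stage6 [Mon 16:00, Tue 22:00] → overlaps → yes.
stage7 [Mon 01:00, Tue 20:00] → overlaps → yes.
stage8 [Mon 07:00, Wed 11:00] → contains → yes.
Result: stage2, stage4, stage6, stage7, stage8.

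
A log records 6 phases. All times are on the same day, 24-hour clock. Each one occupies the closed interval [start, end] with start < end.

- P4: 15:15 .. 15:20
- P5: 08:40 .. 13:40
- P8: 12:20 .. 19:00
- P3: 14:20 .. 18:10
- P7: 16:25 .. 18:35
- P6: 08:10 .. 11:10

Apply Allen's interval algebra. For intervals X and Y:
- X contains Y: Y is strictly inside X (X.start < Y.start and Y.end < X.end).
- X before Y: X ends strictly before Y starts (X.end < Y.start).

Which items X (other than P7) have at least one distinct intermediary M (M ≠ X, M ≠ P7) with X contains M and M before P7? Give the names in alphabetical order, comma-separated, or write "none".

P3, P8

Target P7 = [16:25, 18:35].
Intermediaries M with M before P7: P4, P5, P6.
Via P4 — items with X contains P4: P3, P8.
Via P5 — items with X contains P5: none.
Via P6 — items with X contains P6: none.
Union: P3, P8.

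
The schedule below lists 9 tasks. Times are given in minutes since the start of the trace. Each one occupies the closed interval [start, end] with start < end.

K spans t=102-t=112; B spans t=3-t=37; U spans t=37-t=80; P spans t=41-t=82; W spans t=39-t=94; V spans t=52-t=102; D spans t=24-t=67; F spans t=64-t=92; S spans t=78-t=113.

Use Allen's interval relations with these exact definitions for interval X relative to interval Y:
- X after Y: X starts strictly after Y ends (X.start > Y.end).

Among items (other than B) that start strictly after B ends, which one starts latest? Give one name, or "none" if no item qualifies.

Target B = [t=3, t=37].
D [t=24, t=67] → overlapped-by → excluded.
F [t=64, t=92] → after → candidate.
K [t=102, t=112] → after → candidate.
P [t=41, t=82] → after → candidate.
S [t=78, t=113] → after → candidate.
U [t=37, t=80] → met-by → excluded.
V [t=52, t=102] → after → candidate.
W [t=39, t=94] → after → candidate.
Among candidates, latest start is t=102 → K.

K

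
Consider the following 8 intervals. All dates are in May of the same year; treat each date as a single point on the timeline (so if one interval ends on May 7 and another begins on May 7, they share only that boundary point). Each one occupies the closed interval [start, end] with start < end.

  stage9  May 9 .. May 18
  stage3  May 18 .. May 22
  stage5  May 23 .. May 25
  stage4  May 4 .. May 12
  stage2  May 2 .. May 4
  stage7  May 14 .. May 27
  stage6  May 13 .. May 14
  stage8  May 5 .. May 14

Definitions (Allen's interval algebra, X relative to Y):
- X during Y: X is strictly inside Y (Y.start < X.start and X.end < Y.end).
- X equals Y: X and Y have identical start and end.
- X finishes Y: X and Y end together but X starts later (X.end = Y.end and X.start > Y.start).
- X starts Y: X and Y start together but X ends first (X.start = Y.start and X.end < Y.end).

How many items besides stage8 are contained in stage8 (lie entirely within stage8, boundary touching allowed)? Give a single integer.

1

Target stage8 = [May 5, May 14].
stage2 [May 2, May 4] → before → no.
stage3 [May 18, May 22] → after → no.
stage4 [May 4, May 12] → overlaps → no.
stage5 [May 23, May 25] → after → no.
stage6 [May 13, May 14] → finishes → counts.
stage7 [May 14, May 27] → met-by → no.
stage9 [May 9, May 18] → overlapped-by → no.
Total: 1.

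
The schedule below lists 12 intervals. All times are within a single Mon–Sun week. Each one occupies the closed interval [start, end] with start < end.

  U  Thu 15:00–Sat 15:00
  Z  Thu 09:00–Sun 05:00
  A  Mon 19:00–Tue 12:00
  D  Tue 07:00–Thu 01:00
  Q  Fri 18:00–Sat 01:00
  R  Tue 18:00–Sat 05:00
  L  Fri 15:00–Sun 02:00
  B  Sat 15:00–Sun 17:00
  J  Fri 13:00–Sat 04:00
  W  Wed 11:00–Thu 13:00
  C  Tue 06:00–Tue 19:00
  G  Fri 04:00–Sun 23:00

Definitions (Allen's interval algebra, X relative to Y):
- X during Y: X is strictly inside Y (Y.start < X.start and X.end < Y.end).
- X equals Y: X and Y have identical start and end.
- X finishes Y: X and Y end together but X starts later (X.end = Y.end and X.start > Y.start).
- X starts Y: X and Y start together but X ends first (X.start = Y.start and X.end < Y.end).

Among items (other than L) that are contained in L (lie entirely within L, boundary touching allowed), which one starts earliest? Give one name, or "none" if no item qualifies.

Q

Target L = [Fri 15:00, Sun 02:00].
A [Mon 19:00, Tue 12:00] → before → excluded.
B [Sat 15:00, Sun 17:00] → overlapped-by → excluded.
C [Tue 06:00, Tue 19:00] → before → excluded.
D [Tue 07:00, Thu 01:00] → before → excluded.
G [Fri 04:00, Sun 23:00] → contains → excluded.
J [Fri 13:00, Sat 04:00] → overlaps → excluded.
Q [Fri 18:00, Sat 01:00] → during → candidate.
R [Tue 18:00, Sat 05:00] → overlaps → excluded.
U [Thu 15:00, Sat 15:00] → overlaps → excluded.
W [Wed 11:00, Thu 13:00] → before → excluded.
Z [Thu 09:00, Sun 05:00] → contains → excluded.
Among candidates, earliest start is Fri 18:00 → Q.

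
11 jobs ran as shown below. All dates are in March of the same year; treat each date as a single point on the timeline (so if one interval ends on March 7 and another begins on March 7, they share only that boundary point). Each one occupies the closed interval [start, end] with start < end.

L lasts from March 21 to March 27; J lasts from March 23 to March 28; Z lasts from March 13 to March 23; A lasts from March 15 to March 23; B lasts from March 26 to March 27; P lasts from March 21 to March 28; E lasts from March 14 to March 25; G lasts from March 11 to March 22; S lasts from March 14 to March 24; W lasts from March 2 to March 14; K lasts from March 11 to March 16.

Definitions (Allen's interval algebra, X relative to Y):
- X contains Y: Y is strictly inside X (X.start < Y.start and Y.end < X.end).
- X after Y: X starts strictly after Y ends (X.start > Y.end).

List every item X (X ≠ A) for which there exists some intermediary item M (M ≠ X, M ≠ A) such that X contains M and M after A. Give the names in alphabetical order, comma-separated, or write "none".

Target A = [March 15, March 23].
Intermediaries M with M after A: B.
Via B — items with X contains B: J, P.
Union: J, P.

J, P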